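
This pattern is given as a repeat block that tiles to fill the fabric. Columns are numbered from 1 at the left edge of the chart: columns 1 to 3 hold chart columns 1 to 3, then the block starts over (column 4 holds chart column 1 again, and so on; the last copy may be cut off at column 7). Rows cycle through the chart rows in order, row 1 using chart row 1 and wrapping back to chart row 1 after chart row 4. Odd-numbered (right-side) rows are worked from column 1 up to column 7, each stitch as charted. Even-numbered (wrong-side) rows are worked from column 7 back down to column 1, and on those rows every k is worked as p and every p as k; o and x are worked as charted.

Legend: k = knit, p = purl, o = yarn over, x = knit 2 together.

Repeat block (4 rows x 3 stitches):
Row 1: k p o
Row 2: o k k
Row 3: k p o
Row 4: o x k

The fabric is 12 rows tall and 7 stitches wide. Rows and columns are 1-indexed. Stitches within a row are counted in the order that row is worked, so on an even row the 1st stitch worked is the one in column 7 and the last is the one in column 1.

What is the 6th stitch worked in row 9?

Row 9 uses chart row ((9-1) mod 4)+1 = 1. Row 9 is odd, so RS.
Chart row 1 tiled across columns 1-7: k p o k p o k
RS: work column 1 to column 7, symbols as charted — the tiled row is the row as worked.
The 6th stitch worked is o.

Result:
o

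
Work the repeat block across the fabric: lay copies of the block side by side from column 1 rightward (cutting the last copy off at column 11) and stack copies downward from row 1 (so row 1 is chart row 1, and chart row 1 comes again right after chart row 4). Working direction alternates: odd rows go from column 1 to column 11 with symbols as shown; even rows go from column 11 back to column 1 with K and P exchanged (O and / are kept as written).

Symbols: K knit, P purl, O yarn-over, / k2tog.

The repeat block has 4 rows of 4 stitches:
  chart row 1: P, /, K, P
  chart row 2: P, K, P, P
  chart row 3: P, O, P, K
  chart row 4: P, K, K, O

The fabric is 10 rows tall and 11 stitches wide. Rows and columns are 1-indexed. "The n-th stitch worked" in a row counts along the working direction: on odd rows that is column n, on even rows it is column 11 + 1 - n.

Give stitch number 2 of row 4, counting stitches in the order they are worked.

Row 4 uses chart row ((4-1) mod 4)+1 = 4. Row 4 is even, so WS.
Chart row 4 tiled across columns 1-11: P K K O P K K O P K K
WS row: flip the tiled sequence (start at column 11) and apply K<->P; O and / stay.
Row 4 as worked: P P K O P P K O P P K
Counting 2 along the worked row gives P.

Result:
P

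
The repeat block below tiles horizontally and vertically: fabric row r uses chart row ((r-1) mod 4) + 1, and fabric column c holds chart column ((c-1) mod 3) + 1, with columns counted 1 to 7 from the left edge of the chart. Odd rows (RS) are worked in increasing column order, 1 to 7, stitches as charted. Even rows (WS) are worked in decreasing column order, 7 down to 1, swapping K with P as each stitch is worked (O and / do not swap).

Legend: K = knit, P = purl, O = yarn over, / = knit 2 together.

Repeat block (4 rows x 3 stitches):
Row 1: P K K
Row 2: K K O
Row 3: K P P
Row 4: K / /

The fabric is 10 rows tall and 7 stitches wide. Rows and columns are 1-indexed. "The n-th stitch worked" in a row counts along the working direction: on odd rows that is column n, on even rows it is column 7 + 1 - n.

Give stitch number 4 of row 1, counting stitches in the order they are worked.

Row 1 uses chart row ((1-1) mod 4)+1 = 1. Row 1 is odd, so RS.
Chart row 1 tiled across columns 1-7: P K K P K K P
RS: work column 1 to column 7, symbols as charted — the tiled row is the row as worked.
Counting 4 along the worked row gives P.

== STITCH ==
P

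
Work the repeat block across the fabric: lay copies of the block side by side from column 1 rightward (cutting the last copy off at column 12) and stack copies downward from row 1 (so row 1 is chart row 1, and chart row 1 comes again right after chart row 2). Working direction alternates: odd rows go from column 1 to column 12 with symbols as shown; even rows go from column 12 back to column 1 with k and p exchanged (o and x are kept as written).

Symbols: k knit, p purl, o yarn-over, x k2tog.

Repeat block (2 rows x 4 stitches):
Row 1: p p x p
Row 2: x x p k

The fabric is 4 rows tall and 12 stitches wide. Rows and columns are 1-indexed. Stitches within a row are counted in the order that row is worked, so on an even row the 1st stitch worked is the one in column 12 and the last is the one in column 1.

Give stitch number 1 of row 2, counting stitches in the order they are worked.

For row 2: chart row = ((2-1) mod 2) + 1 = 2; this is a WS (even) row.
Chart row 2 tiled across columns 1-12: x x p k x x p k x x p k
WS: work from column 12 back to column 1 (reverse the tiled row), swapping k<->p (o and x unchanged).
Row 2 as worked: p k x x p k x x p k x x
Counting 1 along the worked row gives p.

Result:
p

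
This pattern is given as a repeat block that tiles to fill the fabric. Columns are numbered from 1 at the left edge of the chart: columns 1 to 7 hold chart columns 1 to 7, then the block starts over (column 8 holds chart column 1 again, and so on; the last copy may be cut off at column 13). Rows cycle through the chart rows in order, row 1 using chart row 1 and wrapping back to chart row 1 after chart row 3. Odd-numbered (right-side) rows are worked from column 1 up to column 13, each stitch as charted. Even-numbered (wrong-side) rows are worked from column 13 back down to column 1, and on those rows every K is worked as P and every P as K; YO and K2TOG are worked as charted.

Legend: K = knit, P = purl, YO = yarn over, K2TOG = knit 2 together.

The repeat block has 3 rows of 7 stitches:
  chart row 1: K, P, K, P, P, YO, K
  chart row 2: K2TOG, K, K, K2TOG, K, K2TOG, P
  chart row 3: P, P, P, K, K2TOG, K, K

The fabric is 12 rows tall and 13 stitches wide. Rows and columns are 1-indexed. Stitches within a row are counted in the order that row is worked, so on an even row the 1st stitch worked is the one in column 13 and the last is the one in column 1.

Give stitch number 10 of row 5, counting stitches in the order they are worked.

Stitch:
K

Derivation:
For row 5: chart row = ((5-1) mod 3) + 1 = 2; this is a RS (odd) row.
Chart row 2 tiled across columns 1-13: K2TOG K K K2TOG K K2TOG P K2TOG K K K2TOG K K2TOG
RS: work column 1 to column 13, symbols as charted — the tiled row is the row as worked.
The 10th stitch worked is K.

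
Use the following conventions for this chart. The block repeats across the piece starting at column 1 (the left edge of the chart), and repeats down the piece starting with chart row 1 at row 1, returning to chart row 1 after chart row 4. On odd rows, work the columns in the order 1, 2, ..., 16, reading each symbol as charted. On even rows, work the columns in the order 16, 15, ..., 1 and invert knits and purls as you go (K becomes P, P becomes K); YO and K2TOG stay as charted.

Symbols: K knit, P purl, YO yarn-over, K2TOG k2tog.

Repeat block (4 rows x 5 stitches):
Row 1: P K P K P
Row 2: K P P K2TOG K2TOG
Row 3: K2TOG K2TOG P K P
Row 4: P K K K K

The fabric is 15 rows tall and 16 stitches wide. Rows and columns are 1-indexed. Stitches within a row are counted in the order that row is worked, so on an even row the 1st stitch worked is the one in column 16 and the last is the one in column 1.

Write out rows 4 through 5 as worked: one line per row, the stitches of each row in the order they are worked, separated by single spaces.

== ROWS AS WORKED ==
K P P P P K P P P P K P P P P K
P K P K P P K P K P P K P K P P

Derivation:
Row 4: chart row 4, WS - tiled (columns 1-16): P K K K K P K K K K P K K K K P; work from column 16 back to 1 with K<->P swapped.
Row 5: chart row 1, RS - tile across columns 1-16 and work as-is.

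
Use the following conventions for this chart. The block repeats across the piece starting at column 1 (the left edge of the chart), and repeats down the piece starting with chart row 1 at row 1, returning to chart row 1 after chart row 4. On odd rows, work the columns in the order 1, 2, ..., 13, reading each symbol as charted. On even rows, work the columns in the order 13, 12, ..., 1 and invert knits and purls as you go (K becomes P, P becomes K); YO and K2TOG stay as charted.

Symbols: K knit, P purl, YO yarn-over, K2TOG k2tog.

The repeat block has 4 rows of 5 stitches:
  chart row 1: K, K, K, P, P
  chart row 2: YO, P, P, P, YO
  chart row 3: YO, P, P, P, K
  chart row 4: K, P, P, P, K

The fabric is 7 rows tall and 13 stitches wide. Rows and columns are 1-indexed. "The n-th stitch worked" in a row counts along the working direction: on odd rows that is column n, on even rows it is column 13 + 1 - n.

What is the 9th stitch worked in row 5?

Row 5: (5-1) mod 4 = 0, so use chart row 1. Odd row -> RS.
Chart row 1 tiled across columns 1-13: K K K P P K K K P P K K K
Right side: take the tiled row as-is (worked left to right from column 1).
Stitch 9 in working order -> P

Result:
P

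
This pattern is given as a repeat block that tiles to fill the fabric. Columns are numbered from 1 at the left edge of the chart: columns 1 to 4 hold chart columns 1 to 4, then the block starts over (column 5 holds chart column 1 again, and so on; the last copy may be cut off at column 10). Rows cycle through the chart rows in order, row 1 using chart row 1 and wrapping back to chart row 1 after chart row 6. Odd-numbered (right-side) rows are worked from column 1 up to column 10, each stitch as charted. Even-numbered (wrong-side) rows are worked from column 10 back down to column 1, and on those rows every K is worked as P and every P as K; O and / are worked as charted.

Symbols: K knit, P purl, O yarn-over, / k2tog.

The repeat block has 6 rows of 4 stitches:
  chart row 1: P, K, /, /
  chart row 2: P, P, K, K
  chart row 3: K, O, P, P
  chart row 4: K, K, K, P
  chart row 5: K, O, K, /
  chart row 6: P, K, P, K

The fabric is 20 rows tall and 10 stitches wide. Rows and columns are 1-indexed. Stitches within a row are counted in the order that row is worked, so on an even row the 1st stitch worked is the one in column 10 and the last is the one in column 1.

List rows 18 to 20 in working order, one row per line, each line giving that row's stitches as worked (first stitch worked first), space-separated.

Result:
P K P K P K P K P K
P K / / P K / / P K
K K P P K K P P K K

Derivation:
Row 18: chart row 6, WS - tiled (columns 1-10): P K P K P K P K P K; work from column 10 back to 1 with K<->P swapped.
Row 19: chart row 1, RS - tile across columns 1-10 and work as-is.
Row 20: chart row 2, WS - tiled (columns 1-10): P P K K P P K K P P; work from column 10 back to 1 with K<->P swapped.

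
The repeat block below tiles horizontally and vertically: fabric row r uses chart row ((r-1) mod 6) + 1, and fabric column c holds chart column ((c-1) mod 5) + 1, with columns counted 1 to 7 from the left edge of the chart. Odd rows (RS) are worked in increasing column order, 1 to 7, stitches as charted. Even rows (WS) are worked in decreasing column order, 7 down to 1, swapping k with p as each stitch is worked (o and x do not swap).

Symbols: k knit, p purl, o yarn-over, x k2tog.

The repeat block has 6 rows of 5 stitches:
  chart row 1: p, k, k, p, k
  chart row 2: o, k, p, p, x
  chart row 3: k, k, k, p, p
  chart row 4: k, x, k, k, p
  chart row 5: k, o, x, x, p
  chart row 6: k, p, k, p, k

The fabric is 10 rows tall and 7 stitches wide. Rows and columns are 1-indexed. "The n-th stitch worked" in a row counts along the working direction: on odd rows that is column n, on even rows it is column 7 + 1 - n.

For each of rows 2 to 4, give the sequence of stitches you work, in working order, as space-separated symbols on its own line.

Rows as worked:
p o x k k p o
k k k p p k k
x p k p p x p

Derivation:
Row 2: chart row 2, WS - tiled (columns 1-7): o k p p x o k; work from column 7 back to 1 with k<->p swapped.
Row 3: chart row 3, RS - tile across columns 1-7 and work as-is.
Row 4: chart row 4, WS - tiled (columns 1-7): k x k k p k x; work from column 7 back to 1 with k<->p swapped.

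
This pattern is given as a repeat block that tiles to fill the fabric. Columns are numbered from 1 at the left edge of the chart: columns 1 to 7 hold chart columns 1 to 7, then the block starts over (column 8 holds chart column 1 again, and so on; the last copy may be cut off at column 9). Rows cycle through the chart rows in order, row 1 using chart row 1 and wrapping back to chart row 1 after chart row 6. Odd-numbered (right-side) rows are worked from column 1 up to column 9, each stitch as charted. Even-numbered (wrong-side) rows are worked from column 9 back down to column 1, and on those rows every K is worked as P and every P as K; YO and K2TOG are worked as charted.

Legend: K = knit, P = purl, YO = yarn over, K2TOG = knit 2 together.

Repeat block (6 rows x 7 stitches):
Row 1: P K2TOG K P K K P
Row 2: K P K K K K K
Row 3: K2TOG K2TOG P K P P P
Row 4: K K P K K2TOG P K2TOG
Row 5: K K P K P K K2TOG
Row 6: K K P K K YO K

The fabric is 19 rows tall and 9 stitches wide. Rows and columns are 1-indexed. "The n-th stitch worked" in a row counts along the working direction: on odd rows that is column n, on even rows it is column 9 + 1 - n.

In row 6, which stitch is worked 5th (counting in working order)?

Row 6: (6-1) mod 6 = 5, so use chart row 6. Even row -> WS.
Chart row 6 tiled across columns 1-9: K K P K K YO K K K
Wrong side: read the tiled row from column 9 down to 1 and exchange K with P (leave YO, K2TOG).
Row 6 as worked: P P P YO P P K P P
Stitch 5 in working order -> P

Result:
P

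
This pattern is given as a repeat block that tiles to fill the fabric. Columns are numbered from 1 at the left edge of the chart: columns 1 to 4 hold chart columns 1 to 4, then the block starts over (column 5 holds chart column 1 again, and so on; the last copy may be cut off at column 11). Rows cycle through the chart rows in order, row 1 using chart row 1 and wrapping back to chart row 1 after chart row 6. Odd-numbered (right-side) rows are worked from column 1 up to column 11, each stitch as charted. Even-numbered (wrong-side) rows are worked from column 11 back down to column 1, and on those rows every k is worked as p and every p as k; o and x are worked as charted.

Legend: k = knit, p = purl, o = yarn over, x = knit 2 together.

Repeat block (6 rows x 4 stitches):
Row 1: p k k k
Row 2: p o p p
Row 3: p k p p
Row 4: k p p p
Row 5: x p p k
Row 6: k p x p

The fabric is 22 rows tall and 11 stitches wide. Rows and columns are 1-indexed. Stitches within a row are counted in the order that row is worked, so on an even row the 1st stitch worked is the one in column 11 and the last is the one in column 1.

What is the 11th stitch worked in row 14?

== STITCH ==
k

Derivation:
For row 14: chart row = ((14-1) mod 6) + 1 = 2; this is a WS (even) row.
Chart row 2 tiled across columns 1-11: p o p p p o p p p o p
Wrong side: read the tiled row from column 11 down to 1 and exchange k with p (leave o, x).
Row 14 as worked: k o k k k o k k k o k
Stitch 11 in working order -> k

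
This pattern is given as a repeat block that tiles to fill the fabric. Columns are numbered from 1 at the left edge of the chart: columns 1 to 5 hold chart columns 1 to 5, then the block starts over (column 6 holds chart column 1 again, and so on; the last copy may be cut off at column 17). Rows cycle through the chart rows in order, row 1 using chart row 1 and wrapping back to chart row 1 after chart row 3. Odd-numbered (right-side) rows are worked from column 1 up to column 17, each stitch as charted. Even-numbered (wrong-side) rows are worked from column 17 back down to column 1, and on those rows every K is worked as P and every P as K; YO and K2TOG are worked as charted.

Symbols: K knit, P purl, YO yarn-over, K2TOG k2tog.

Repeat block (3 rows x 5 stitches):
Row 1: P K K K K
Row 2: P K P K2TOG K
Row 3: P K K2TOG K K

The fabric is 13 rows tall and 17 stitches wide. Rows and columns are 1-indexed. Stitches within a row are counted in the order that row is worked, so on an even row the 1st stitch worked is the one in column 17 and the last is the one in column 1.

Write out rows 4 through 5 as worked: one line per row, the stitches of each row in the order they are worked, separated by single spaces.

Rows as worked:
P K P P P P K P P P P K P P P P K
P K P K2TOG K P K P K2TOG K P K P K2TOG K P K

Derivation:
Row 4: chart row 1, WS - tiled (columns 1-17): P K K K K P K K K K P K K K K P K; work from column 17 back to 1 with K<->P swapped.
Row 5: chart row 2, RS - tile across columns 1-17 and work as-is.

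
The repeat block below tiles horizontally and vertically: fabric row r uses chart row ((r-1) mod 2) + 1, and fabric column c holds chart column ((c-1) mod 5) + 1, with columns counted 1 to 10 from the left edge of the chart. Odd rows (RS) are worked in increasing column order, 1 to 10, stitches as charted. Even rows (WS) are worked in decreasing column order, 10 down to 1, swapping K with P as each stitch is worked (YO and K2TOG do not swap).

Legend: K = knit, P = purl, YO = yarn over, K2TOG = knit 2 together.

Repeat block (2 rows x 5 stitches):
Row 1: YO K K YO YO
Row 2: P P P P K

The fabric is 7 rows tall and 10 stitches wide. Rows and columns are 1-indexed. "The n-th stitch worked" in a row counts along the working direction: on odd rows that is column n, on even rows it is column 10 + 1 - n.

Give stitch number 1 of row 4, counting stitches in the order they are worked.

Row 4 uses chart row ((4-1) mod 2)+1 = 2. Row 4 is even, so WS.
Chart row 2 tiled across columns 1-10: P P P P K P P P P K
WS row: flip the tiled sequence (start at column 10) and apply K<->P; YO and K2TOG stay.
Row 4 as worked: P K K K K P K K K K
Stitch 1 in working order -> P

== STITCH ==
P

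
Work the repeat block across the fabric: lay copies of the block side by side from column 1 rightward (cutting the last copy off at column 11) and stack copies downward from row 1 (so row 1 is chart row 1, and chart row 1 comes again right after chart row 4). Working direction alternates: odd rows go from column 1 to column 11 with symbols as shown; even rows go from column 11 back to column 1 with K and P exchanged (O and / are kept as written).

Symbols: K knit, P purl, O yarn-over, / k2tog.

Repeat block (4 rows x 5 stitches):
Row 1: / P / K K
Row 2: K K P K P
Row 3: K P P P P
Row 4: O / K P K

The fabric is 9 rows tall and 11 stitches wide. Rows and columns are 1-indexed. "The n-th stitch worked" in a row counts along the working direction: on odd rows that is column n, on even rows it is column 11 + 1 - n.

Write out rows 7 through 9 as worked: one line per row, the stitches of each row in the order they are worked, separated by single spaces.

Row 7: chart row 3, RS - tile across columns 1-11 and work as-is.
Row 8: chart row 4, WS - tiled (columns 1-11): O / K P K O / K P K O; work from column 11 back to 1 with K<->P swapped.
Row 9: chart row 1, RS - tile across columns 1-11 and work as-is.

== ROWS AS WORKED ==
K P P P P K P P P P K
O P K P / O P K P / O
/ P / K K / P / K K /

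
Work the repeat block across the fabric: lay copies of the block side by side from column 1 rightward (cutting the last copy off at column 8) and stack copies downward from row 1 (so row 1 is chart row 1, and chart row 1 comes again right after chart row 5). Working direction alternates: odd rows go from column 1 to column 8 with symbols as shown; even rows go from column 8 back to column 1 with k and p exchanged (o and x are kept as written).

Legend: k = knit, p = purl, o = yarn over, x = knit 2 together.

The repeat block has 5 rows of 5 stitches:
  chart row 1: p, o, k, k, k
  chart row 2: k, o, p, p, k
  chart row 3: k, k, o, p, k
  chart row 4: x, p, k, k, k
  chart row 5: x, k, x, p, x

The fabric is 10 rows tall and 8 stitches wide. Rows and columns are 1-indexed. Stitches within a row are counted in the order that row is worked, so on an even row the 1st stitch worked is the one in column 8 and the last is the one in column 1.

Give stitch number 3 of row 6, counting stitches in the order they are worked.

Result:
k

Derivation:
Row 6: (6-1) mod 5 = 0, so use chart row 1. Even row -> WS.
Chart row 1 tiled across columns 1-8: p o k k k p o k
WS: work from column 8 back to column 1 (reverse the tiled row), swapping k<->p (o and x unchanged).
Row 6 as worked: p o k p p p o k
The 3rd stitch worked is k.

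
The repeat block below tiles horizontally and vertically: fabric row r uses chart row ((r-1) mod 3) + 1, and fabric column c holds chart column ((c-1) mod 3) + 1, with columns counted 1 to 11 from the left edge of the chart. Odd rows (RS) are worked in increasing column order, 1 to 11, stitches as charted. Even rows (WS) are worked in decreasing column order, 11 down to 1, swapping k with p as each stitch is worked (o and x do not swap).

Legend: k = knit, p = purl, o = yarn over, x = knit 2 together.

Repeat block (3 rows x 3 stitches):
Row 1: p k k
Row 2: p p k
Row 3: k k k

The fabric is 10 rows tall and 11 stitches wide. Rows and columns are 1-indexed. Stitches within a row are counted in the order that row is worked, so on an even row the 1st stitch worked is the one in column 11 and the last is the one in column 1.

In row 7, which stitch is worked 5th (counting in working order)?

Result:
k

Derivation:
Row 7 uses chart row ((7-1) mod 3)+1 = 1. Row 7 is odd, so RS.
Chart row 1 tiled across columns 1-11: p k k p k k p k k p k
RS row: no reversal, no swap; stitch n worked = column n.
Counting 5 along the worked row gives k.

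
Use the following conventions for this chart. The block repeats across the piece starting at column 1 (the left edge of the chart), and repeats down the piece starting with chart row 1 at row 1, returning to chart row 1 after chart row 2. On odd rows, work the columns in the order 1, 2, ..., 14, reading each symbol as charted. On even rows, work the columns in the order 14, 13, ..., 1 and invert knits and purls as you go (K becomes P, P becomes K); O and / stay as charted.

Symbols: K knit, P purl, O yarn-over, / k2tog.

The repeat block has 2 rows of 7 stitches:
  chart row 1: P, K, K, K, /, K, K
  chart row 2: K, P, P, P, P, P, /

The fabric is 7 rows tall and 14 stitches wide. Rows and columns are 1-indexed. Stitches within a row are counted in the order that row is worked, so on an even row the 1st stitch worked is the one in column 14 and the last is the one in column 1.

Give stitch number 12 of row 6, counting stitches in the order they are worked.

Row 6 uses chart row ((6-1) mod 2)+1 = 2. Row 6 is even, so WS.
Chart row 2 tiled across columns 1-14: K P P P P P / K P P P P P /
WS: work from column 14 back to column 1 (reverse the tiled row), swapping K<->P (O and / unchanged).
Row 6 as worked: / K K K K K P / K K K K K P
Stitch 12 in working order -> K

== STITCH ==
K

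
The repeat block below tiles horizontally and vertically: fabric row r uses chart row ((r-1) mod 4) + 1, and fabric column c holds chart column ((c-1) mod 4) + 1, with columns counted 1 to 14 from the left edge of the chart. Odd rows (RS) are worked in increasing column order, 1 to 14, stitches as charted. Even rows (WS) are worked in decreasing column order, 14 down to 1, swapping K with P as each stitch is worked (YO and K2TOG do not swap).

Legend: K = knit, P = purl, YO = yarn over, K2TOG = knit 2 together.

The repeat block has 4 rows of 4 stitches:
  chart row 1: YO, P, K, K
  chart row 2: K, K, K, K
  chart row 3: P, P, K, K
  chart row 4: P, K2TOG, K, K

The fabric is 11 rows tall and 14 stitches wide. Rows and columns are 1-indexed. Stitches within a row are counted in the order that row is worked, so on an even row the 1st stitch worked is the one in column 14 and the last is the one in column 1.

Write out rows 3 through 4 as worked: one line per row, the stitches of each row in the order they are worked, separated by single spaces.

Row 3: chart row 3, RS - tile across columns 1-14 and work as-is.
Row 4: chart row 4, WS - tiled (columns 1-14): P K2TOG K K P K2TOG K K P K2TOG K K P K2TOG; work from column 14 back to 1 with K<->P swapped.

== ROWS AS WORKED ==
P P K K P P K K P P K K P P
K2TOG K P P K2TOG K P P K2TOG K P P K2TOG K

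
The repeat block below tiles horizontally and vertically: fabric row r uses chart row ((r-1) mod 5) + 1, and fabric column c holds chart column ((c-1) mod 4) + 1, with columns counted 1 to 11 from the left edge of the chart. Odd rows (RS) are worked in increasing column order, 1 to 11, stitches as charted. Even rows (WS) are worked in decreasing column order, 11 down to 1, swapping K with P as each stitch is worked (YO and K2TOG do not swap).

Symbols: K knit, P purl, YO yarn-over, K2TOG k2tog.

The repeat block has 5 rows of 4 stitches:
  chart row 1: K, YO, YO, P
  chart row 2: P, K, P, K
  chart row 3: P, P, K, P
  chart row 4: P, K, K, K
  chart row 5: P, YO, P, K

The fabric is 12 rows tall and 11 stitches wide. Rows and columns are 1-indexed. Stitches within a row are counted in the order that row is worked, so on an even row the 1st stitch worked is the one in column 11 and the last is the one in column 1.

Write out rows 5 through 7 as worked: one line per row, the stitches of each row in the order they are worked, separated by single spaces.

Result:
P YO P K P YO P K P YO P
YO YO P K YO YO P K YO YO P
P K P K P K P K P K P

Derivation:
Row 5: chart row 5, RS - tile across columns 1-11 and work as-is.
Row 6: chart row 1, WS - tiled (columns 1-11): K YO YO P K YO YO P K YO YO; work from column 11 back to 1 with K<->P swapped.
Row 7: chart row 2, RS - tile across columns 1-11 and work as-is.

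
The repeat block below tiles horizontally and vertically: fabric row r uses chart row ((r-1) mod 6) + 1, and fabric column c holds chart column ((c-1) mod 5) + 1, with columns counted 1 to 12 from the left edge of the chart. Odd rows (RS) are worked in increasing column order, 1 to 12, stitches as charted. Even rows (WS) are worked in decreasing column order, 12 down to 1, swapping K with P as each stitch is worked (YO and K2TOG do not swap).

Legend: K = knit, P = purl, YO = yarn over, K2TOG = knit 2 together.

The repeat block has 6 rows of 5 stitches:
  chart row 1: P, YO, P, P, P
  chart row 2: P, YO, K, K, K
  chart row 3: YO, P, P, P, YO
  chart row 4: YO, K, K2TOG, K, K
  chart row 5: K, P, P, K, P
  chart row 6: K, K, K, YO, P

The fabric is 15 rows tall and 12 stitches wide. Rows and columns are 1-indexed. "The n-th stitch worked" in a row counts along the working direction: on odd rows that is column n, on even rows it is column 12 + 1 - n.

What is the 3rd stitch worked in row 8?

Row 8 uses chart row ((8-1) mod 6)+1 = 2. Row 8 is even, so WS.
Chart row 2 tiled across columns 1-12: P YO K K K P YO K K K P YO
WS row: flip the tiled sequence (start at column 12) and apply K<->P; YO and K2TOG stay.
Row 8 as worked: YO K P P P YO K P P P YO K
Stitch 3 in working order -> P

Stitch:
P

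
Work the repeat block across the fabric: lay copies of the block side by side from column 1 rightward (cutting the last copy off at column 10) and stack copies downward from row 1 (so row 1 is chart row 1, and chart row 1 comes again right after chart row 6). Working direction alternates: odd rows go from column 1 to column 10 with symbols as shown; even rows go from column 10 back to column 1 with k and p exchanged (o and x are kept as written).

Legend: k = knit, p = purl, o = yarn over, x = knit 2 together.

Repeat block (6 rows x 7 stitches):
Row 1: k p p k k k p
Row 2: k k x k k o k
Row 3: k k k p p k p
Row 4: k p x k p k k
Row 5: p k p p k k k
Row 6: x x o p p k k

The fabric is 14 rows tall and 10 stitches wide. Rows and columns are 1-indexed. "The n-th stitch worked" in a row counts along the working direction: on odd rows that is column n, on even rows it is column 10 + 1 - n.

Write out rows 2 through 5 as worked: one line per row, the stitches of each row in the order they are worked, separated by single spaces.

Row 2: chart row 2, WS - tiled (columns 1-10): k k x k k o k k k x; work from column 10 back to 1 with k<->p swapped.
Row 3: chart row 3, RS - tile across columns 1-10 and work as-is.
Row 4: chart row 4, WS - tiled (columns 1-10): k p x k p k k k p x; work from column 10 back to 1 with k<->p swapped.
Row 5: chart row 5, RS - tile across columns 1-10 and work as-is.

Result:
x p p p o p p x p p
k k k p p k p k k k
x k p p p k p x k p
p k p p k k k p k p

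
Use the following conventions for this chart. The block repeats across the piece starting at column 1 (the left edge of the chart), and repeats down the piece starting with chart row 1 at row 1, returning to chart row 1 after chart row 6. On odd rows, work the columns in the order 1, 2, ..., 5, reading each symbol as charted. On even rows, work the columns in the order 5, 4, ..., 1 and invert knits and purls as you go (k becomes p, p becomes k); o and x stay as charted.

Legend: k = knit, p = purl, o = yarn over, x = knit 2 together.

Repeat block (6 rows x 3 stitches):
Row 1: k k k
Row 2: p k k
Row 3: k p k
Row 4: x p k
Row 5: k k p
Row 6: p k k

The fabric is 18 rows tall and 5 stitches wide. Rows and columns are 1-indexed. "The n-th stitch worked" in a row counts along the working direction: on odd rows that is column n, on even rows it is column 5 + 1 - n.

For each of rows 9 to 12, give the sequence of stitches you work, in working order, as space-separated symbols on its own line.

Row 9: chart row 3, RS - tile across columns 1-5 and work as-is.
Row 10: chart row 4, WS - tiled (columns 1-5): x p k x p; work from column 5 back to 1 with k<->p swapped.
Row 11: chart row 5, RS - tile across columns 1-5 and work as-is.
Row 12: chart row 6, WS - tiled (columns 1-5): p k k p k; work from column 5 back to 1 with k<->p swapped.

Result:
k p k k p
k x p k x
k k p k k
p k p p k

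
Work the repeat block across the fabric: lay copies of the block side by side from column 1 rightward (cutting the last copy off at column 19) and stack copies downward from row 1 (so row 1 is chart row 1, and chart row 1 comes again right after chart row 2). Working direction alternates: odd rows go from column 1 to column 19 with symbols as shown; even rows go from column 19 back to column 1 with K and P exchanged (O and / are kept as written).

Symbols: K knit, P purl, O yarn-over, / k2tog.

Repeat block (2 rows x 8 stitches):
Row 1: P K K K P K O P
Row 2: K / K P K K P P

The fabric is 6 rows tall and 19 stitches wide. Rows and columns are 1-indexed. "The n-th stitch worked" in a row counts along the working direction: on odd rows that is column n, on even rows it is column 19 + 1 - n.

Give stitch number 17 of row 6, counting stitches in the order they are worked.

Row 6 uses chart row ((6-1) mod 2)+1 = 2. Row 6 is even, so WS.
Chart row 2 tiled across columns 1-19: K / K P K K P P K / K P K K P P K / K
Wrong side: read the tiled row from column 19 down to 1 and exchange K with P (leave O, /).
Row 6 as worked: P / P K K P P K P / P K K P P K P / P
Counting 17 along the worked row gives P.

Result:
P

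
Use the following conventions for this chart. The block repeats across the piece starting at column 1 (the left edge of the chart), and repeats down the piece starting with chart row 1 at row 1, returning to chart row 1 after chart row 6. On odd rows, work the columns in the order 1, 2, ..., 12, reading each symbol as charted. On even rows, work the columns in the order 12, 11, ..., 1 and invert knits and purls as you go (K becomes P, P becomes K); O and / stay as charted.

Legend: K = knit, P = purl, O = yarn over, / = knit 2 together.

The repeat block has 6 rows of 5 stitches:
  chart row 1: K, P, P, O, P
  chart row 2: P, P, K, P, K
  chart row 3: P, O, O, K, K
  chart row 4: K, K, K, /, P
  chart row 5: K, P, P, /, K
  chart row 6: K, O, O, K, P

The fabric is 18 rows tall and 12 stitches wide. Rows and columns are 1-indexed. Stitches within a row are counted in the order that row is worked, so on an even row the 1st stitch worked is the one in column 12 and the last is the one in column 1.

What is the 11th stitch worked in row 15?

Stitch:
P

Derivation:
For row 15: chart row = ((15-1) mod 6) + 1 = 3; this is a RS (odd) row.
Chart row 3 tiled across columns 1-12: P O O K K P O O K K P O
RS row: no reversal, no swap; stitch n worked = column n.
The 11th stitch worked is P.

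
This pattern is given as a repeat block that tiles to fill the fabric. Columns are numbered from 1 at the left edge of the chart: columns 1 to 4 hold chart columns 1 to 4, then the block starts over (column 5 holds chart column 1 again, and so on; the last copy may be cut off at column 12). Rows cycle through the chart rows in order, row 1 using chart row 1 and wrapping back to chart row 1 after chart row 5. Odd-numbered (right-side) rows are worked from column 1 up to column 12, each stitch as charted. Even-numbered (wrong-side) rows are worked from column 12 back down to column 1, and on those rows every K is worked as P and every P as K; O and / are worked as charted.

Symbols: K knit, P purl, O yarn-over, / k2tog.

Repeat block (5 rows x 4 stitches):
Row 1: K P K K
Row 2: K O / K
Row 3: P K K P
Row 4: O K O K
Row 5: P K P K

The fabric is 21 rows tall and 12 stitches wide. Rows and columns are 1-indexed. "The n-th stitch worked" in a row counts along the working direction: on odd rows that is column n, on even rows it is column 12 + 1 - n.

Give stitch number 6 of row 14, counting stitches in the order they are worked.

Stitch:
O

Derivation:
For row 14: chart row = ((14-1) mod 5) + 1 = 4; this is a WS (even) row.
Chart row 4 tiled across columns 1-12: O K O K O K O K O K O K
WS row: flip the tiled sequence (start at column 12) and apply K<->P; O and / stay.
Row 14 as worked: P O P O P O P O P O P O
Stitch 6 in working order -> O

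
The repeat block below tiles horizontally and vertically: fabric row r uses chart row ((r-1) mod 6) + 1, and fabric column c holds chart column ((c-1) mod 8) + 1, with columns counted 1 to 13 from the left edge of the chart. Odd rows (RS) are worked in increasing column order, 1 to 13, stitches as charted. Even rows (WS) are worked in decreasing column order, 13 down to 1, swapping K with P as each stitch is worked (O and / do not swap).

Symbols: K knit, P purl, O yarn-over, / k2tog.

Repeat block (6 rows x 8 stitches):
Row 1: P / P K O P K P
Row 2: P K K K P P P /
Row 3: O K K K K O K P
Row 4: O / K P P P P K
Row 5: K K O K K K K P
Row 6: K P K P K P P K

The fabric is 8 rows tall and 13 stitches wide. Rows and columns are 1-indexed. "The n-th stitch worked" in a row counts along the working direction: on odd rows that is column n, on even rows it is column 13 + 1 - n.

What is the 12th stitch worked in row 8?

For row 8: chart row = ((8-1) mod 6) + 1 = 2; this is a WS (even) row.
Chart row 2 tiled across columns 1-13: P K K K P P P / P K K K P
Wrong side: read the tiled row from column 13 down to 1 and exchange K with P (leave O, /).
Row 8 as worked: K P P P K / K K K P P P K
Counting 12 along the worked row gives P.

Result:
P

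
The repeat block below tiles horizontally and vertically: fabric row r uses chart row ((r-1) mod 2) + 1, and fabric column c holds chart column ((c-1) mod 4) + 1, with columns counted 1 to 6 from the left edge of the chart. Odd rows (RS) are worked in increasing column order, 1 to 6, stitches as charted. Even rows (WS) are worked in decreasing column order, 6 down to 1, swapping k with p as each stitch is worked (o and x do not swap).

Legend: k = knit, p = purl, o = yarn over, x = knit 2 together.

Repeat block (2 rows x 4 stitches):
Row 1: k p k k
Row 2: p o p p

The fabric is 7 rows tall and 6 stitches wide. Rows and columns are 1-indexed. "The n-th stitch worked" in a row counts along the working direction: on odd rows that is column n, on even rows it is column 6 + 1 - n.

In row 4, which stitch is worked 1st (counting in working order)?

Stitch:
o

Derivation:
Row 4: (4-1) mod 2 = 1, so use chart row 2. Even row -> WS.
Chart row 2 tiled across columns 1-6: p o p p p o
WS: work from column 6 back to column 1 (reverse the tiled row), swapping k<->p (o and x unchanged).
Row 4 as worked: o k k k o k
Stitch 1 in working order -> o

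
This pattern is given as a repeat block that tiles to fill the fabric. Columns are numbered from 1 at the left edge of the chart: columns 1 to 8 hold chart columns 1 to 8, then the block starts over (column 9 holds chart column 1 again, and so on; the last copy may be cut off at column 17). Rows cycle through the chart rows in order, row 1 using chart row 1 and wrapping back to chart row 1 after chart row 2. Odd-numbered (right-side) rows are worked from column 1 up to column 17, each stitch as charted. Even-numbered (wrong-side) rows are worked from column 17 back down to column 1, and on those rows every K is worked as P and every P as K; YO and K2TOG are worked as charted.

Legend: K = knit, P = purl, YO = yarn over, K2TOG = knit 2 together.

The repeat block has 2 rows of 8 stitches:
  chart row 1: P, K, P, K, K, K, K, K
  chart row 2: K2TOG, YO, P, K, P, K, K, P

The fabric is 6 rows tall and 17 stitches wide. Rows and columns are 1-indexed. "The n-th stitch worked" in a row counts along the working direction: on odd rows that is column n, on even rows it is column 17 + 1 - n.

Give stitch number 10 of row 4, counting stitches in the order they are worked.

Row 4 uses chart row ((4-1) mod 2)+1 = 2. Row 4 is even, so WS.
Chart row 2 tiled across columns 1-17: K2TOG YO P K P K K P K2TOG YO P K P K K P K2TOG
WS row: flip the tiled sequence (start at column 17) and apply K<->P; YO and K2TOG stay.
Row 4 as worked: K2TOG K P P K P K YO K2TOG K P P K P K YO K2TOG
The 10th stitch worked is K.

Result:
K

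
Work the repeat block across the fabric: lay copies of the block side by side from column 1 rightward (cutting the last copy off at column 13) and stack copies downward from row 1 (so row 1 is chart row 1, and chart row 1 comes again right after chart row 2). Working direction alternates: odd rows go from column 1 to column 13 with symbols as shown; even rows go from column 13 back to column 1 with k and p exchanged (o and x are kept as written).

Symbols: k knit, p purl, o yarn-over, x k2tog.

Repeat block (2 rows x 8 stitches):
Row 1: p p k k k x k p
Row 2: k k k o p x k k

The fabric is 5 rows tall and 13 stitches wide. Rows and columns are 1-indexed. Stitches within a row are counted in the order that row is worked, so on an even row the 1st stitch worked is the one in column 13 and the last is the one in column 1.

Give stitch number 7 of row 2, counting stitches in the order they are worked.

== STITCH ==
p

Derivation:
Row 2 uses chart row ((2-1) mod 2)+1 = 2. Row 2 is even, so WS.
Chart row 2 tiled across columns 1-13: k k k o p x k k k k k o p
WS row: flip the tiled sequence (start at column 13) and apply k<->p; o and x stay.
Row 2 as worked: k o p p p p p x k o p p p
Counting 7 along the worked row gives p.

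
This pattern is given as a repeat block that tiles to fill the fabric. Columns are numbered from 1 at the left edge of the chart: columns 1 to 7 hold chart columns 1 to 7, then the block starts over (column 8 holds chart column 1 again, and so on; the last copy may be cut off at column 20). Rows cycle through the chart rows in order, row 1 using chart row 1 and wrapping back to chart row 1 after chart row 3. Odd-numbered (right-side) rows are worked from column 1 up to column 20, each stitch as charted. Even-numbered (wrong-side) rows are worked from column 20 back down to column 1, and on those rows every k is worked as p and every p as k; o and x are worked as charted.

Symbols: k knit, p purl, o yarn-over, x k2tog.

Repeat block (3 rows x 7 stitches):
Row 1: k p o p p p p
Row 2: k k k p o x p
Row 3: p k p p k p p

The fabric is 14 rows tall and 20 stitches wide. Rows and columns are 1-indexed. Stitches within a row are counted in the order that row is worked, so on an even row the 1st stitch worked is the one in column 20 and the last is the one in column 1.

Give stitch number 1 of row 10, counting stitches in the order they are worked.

Row 10: (10-1) mod 3 = 0, so use chart row 1. Even row -> WS.
Chart row 1 tiled across columns 1-20: k p o p p p p k p o p p p p k p o p p p
WS: work from column 20 back to column 1 (reverse the tiled row), swapping k<->p (o and x unchanged).
Row 10 as worked: k k k o k p k k k k o k p k k k k o k p
Counting 1 along the worked row gives k.

Stitch:
k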